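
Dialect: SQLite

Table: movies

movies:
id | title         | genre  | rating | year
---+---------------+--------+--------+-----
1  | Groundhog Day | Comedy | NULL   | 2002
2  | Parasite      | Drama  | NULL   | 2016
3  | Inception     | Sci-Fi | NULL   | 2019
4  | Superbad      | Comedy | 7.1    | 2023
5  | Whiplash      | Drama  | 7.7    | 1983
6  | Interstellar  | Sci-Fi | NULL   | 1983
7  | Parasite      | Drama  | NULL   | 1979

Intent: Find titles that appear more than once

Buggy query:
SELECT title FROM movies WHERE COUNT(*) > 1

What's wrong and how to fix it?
Bug: WHERE can't reference COUNT(*); aggregates are computed after WHERE

Fix: GROUP BY title, then filter groups with HAVING COUNT(*) > 1

Corrected query:
SELECT title FROM movies GROUP BY title HAVING COUNT(*) > 1

Result:
title   
--------
Parasite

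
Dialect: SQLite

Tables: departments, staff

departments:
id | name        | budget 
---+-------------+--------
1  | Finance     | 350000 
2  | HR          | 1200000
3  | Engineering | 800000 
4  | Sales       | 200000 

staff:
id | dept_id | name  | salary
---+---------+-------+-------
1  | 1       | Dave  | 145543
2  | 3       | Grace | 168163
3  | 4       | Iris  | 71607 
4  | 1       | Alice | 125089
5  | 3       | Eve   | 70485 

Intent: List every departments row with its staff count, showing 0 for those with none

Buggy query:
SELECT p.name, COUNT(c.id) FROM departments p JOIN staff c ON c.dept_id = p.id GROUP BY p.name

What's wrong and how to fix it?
Bug: INNER JOIN drops departments rows that have no matching staff rows

Fix: Use LEFT JOIN so parents without children still appear (COUNT(c.id) gives 0)

Corrected query:
SELECT p.name, COUNT(c.id) FROM departments p LEFT JOIN staff c ON c.dept_id = p.id GROUP BY p.name

Result:
name        | COUNT(c.id)
------------+------------
Engineering | 2          
Finance     | 2          
HR          | 0          
Sales       | 1          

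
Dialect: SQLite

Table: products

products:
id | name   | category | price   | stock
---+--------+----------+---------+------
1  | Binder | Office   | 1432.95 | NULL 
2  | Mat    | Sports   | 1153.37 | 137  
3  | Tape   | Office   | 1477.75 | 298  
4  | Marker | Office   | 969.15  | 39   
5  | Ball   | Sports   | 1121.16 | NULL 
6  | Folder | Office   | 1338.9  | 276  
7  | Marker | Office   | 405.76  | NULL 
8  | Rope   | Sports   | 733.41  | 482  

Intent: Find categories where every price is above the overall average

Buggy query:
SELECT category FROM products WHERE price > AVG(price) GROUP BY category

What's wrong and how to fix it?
Bug: WHERE evaluates per row before aggregation, so AVG() is unavailable

Fix: Compute the overall average in a scalar subquery and compare each group's MIN against it in HAVING

Corrected query:
SELECT category FROM products GROUP BY category HAVING MIN(price) > (SELECT AVG(price) FROM products)

Result:
(no rows)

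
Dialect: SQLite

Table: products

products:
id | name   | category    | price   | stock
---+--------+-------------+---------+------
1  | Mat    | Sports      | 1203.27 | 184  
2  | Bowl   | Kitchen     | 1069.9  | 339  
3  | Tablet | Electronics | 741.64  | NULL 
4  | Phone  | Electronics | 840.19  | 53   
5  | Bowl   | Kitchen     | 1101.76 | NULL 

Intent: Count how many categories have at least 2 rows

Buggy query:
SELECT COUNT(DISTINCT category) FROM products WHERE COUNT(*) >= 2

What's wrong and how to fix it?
Bug: COUNT(*) cannot appear in WHERE; the per-group count doesn't exist yet

Fix: Use a subquery that GROUPs and filters with HAVING, then count its rows

Corrected query:
SELECT COUNT(*) FROM (SELECT category FROM products GROUP BY category HAVING COUNT(*) >= 2)

Result:
COUNT(*)
--------
2       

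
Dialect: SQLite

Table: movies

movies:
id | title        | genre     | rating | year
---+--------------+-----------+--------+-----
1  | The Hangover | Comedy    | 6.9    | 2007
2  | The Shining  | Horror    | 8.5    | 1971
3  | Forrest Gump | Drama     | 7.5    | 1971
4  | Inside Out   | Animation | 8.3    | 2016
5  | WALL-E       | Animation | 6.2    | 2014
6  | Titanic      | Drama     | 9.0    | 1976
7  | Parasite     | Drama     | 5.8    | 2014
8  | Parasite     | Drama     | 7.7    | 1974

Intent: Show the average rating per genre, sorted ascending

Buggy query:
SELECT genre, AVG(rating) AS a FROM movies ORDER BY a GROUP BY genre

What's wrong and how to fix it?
Bug: ORDER BY appears before GROUP BY; SQL clause order requires GROUP BY first

Fix: Reorder: SELECT … FROM … GROUP BY … ORDER BY …

Corrected query:
SELECT genre, AVG(rating) AS a FROM movies GROUP BY genre ORDER BY a

Result:
genre     | a   
----------+-----
Comedy    | 6.9 
Animation | 7.25
Drama     | 7.5 
Horror    | 8.5 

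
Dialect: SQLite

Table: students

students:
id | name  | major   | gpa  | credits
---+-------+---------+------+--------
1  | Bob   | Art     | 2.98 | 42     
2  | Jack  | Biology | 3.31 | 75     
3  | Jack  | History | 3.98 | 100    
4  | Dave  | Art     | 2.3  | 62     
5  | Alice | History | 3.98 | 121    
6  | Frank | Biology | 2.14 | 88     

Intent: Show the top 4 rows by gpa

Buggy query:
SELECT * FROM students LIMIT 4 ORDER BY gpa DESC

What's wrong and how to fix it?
Bug: LIMIT must come after ORDER BY

Fix: Swap the clauses: ORDER BY first, then LIMIT

Corrected query:
SELECT * FROM students ORDER BY gpa DESC LIMIT 4

Result:
id | name  | major   | gpa  | credits
---+-------+---------+------+--------
3  | Jack  | History | 3.98 | 100    
5  | Alice | History | 3.98 | 121    
2  | Jack  | Biology | 3.31 | 75     
1  | Bob   | Art     | 2.98 | 42     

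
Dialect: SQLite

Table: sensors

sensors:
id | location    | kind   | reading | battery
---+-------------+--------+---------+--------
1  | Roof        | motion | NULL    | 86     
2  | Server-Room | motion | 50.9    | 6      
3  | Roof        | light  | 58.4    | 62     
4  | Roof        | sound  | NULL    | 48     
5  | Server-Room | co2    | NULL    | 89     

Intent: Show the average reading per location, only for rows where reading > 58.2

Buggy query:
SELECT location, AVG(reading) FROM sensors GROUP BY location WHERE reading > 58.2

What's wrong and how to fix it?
Bug: WHERE cannot follow GROUP BY

Fix: Place WHERE between FROM and GROUP BY

Corrected query:
SELECT location, AVG(reading) FROM sensors WHERE reading > 58.2 GROUP BY location

Result:
location | AVG(reading)
---------+-------------
Roof     | 58.4        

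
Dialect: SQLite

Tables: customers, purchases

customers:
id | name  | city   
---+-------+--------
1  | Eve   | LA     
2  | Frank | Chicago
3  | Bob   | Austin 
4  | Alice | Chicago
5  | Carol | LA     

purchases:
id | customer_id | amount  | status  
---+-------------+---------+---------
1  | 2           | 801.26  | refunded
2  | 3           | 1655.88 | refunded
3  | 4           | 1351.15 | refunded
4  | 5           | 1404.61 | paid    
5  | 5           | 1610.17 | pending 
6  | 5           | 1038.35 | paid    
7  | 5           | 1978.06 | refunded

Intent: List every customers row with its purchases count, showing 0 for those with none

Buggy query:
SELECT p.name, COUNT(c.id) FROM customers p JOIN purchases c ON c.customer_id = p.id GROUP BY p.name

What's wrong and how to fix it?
Bug: INNER JOIN drops customers rows that have no matching purchases rows

Fix: Switch to LEFT JOIN to retain unmatched parent rows

Corrected query:
SELECT p.name, COUNT(c.id) FROM customers p LEFT JOIN purchases c ON c.customer_id = p.id GROUP BY p.name

Result:
name  | COUNT(c.id)
------+------------
Alice | 1          
Bob   | 1          
Carol | 4          
Eve   | 0          
Frank | 1          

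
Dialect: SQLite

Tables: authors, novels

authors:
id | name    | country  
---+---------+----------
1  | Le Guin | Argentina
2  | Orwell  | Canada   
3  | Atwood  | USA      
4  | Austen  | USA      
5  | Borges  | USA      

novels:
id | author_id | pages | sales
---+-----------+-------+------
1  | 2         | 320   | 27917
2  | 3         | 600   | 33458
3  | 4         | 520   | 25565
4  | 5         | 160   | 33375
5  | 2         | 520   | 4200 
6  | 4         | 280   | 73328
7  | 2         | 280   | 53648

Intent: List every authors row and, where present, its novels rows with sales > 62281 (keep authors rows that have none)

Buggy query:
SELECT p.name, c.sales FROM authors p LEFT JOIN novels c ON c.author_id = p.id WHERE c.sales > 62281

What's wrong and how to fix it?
Bug: Filtering c.sales in WHERE discards the NULL rows produced by LEFT JOIN, turning it into an inner join

Fix: Move the right-table condition into the ON clause so unmatched parents are kept

Corrected query:
SELECT p.name, c.sales FROM authors p LEFT JOIN novels c ON c.author_id = p.id AND c.sales > 62281

Result:
name    | sales
--------+------
Le Guin | NULL 
Orwell  | NULL 
Atwood  | NULL 
Austen  | 73328
Borges  | NULL 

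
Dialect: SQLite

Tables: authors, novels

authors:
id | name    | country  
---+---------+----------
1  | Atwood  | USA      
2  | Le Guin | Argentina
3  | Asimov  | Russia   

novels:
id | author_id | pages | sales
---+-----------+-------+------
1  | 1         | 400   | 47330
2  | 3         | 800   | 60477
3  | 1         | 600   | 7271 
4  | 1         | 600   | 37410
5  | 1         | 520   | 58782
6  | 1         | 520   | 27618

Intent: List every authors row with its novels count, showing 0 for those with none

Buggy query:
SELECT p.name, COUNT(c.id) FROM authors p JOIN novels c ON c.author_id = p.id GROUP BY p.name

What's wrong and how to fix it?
Bug: An inner join excludes parents with zero children

Fix: Use LEFT JOIN so parents without children still appear (COUNT(c.id) gives 0)

Corrected query:
SELECT p.name, COUNT(c.id) FROM authors p LEFT JOIN novels c ON c.author_id = p.id GROUP BY p.name

Result:
name    | COUNT(c.id)
--------+------------
Asimov  | 1          
Atwood  | 5          
Le Guin | 0          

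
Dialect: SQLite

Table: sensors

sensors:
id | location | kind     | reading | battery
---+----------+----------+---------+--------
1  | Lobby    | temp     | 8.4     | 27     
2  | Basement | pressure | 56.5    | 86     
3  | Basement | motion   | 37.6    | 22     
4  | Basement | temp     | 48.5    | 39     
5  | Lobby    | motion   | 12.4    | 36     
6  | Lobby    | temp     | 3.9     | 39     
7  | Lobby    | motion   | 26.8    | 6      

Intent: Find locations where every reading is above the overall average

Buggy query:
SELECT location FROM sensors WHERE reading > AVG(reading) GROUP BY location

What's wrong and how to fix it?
Bug: AVG() is an aggregate; it can't sit directly in WHERE

Fix: Compute the overall average in a scalar subquery and compare each group's MIN against it in HAVING

Corrected query:
SELECT location FROM sensors GROUP BY location HAVING MIN(reading) > (SELECT AVG(reading) FROM sensors)

Result:
location
--------
Basement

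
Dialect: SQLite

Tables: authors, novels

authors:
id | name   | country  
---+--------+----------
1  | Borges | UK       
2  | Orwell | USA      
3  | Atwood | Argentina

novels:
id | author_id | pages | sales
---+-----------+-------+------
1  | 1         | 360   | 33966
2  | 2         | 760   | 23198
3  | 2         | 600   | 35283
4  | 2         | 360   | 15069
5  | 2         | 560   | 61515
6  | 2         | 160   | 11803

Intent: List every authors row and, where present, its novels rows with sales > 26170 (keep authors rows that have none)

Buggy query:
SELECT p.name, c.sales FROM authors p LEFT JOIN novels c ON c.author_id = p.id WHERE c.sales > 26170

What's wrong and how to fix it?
Bug: Filtering c.sales in WHERE discards the NULL rows produced by LEFT JOIN, turning it into an inner join

Fix: Put 'c.sales > 26170' in the JOIN's ON clause instead of WHERE

Corrected query:
SELECT p.name, c.sales FROM authors p LEFT JOIN novels c ON c.author_id = p.id AND c.sales > 26170

Result:
name   | sales
-------+------
Borges | 33966
Orwell | 35283
Orwell | 61515
Atwood | NULL 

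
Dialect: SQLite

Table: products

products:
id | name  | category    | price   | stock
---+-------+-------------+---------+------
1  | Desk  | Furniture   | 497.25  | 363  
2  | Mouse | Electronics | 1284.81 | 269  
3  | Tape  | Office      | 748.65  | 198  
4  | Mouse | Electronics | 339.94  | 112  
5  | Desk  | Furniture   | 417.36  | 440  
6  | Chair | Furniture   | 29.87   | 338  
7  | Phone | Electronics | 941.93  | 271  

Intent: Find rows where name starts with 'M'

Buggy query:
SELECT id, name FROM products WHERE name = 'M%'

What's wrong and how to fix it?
Bug: Wildcards only work with LIKE; '=' treats '%' as a literal character

Fix: Replace '=' with LIKE so 'M%' is treated as a pattern

Corrected query:
SELECT id, name FROM products WHERE name LIKE 'M%'

Result:
id | name 
---+------
2  | Mouse
4  | Mouse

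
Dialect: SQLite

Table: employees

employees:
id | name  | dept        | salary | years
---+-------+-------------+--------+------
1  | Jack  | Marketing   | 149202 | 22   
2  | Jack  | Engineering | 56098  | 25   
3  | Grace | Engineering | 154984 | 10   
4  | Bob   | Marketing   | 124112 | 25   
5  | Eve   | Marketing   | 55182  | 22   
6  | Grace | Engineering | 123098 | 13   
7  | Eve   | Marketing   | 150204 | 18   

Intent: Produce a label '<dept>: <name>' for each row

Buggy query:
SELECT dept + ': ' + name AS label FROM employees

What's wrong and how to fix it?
Bug: SQLite uses || for string concatenation; + coerces text to numbers (yielding 0)

Fix: Use the || operator for string concatenation

Corrected query:
SELECT dept || ': ' || name AS label FROM employees

Result:
label             
------------------
Marketing: Jack   
Engineering: Jack 
Engineering: Grace
Marketing: Bob    
Marketing: Eve    
Engineering: Grace
Marketing: Eve    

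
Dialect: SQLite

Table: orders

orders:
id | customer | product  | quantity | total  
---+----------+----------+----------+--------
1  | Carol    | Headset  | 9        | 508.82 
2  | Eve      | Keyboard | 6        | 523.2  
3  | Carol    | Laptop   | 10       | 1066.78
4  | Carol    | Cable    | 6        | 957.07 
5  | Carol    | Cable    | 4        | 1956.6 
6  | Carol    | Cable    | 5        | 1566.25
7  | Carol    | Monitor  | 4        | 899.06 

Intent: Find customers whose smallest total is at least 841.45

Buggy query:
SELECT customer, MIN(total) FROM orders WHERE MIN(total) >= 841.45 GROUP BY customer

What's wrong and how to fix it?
Bug: Aggregates like MIN are computed per group after WHERE runs

Fix: Replace WHERE with HAVING after the GROUP BY

Corrected query:
SELECT customer, MIN(total) FROM orders GROUP BY customer HAVING MIN(total) >= 841.45

Result:
(no rows)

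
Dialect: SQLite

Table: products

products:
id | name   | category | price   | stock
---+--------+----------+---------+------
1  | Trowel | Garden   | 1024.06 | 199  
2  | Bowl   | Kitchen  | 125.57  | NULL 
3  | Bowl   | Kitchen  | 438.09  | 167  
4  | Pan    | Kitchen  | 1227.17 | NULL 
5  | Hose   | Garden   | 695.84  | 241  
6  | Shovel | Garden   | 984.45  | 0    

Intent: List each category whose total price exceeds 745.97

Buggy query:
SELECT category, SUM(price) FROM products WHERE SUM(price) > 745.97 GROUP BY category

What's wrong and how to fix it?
Bug: Aggregate functions cannot appear in a WHERE clause

Fix: Move the aggregate condition to a HAVING clause

Corrected query:
SELECT category, SUM(price) FROM products GROUP BY category HAVING SUM(price) > 745.97

Result:
category | SUM(price)
---------+-----------
Garden   | 2704.35   
Kitchen  | 1790.83   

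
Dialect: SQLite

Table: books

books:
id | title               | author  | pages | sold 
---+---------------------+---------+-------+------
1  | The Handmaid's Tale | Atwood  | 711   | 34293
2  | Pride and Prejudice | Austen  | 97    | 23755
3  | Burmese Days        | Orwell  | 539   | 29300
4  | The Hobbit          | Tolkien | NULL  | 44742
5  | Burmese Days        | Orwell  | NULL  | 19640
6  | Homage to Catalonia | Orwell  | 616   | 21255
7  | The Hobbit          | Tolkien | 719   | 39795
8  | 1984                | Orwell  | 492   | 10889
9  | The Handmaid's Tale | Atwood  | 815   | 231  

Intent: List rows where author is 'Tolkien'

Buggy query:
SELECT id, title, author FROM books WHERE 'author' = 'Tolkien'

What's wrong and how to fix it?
Bug: Single quotes denote string literals in SQL; the column name is being compared as a constant string

Fix: Reference the column as author without single quotes

Corrected query:
SELECT id, title, author FROM books WHERE author = 'Tolkien'

Result:
id | title      | author 
---+------------+--------
4  | The Hobbit | Tolkien
7  | The Hobbit | Tolkien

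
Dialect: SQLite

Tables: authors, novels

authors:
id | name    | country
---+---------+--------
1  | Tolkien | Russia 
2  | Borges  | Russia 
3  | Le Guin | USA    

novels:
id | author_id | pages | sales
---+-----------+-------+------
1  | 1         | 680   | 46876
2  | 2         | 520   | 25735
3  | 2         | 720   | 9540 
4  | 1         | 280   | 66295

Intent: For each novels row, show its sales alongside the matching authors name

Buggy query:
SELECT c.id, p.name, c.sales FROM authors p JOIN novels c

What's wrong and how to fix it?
Bug: Missing join condition: each novels row is matched to all authors rows instead of just its own

Fix: Add ON c.author_id = p.id to the JOIN

Corrected query:
SELECT c.id, p.name, c.sales FROM authors p JOIN novels c ON c.author_id = p.id

Result:
id | name    | sales
---+---------+------
1  | Tolkien | 46876
2  | Borges  | 25735
3  | Borges  | 9540 
4  | Tolkien | 66295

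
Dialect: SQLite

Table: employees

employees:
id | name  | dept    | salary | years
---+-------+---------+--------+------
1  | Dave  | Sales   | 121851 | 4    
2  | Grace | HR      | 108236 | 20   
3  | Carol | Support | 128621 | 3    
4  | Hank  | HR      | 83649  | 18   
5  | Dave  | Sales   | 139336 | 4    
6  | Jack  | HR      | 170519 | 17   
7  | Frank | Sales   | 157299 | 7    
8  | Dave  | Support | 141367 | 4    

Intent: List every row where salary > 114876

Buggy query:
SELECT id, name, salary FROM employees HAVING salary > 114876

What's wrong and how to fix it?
Bug: This is a non-aggregate query (no GROUP BY, no aggregates), so in SQLite the HAVING clause is invalid here; a row-level condition belongs in WHERE

Fix: Replace HAVING with WHERE since the condition applies to individual rows

Corrected query:
SELECT id, name, salary FROM employees WHERE salary > 114876

Result:
id | name  | salary
---+-------+-------
1  | Dave  | 121851
3  | Carol | 128621
5  | Dave  | 139336
6  | Jack  | 170519
7  | Frank | 157299
8  | Dave  | 141367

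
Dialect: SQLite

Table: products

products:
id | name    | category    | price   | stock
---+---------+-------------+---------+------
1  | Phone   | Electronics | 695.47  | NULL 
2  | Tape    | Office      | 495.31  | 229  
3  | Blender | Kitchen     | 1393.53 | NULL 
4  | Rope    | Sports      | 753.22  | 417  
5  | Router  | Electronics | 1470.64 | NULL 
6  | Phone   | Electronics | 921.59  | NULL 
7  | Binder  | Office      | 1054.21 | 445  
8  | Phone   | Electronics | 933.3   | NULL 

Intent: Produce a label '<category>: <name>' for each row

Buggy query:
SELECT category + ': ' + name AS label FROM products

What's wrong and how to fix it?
Bug: SQLite uses || for string concatenation; + coerces text to numbers (yielding 0)

Fix: Replace + with || to concatenate text

Corrected query:
SELECT category || ': ' || name AS label FROM products

Result:
label              
-------------------
Electronics: Phone 
Office: Tape       
Kitchen: Blender   
Sports: Rope       
Electronics: Router
Electronics: Phone 
Office: Binder     
Electronics: Phone 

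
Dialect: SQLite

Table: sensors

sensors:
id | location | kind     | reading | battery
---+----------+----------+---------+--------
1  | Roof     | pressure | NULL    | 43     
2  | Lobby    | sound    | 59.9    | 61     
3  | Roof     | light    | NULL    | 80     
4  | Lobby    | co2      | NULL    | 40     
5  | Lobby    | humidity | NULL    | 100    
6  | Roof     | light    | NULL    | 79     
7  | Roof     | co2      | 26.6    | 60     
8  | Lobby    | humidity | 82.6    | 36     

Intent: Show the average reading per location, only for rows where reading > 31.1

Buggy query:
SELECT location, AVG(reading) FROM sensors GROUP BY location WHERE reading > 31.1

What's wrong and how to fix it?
Bug: WHERE cannot follow GROUP BY

Fix: Move the WHERE clause before GROUP BY

Corrected query:
SELECT location, AVG(reading) FROM sensors WHERE reading > 31.1 GROUP BY location

Result:
location | AVG(reading)
---------+-------------
Lobby    | 71.25       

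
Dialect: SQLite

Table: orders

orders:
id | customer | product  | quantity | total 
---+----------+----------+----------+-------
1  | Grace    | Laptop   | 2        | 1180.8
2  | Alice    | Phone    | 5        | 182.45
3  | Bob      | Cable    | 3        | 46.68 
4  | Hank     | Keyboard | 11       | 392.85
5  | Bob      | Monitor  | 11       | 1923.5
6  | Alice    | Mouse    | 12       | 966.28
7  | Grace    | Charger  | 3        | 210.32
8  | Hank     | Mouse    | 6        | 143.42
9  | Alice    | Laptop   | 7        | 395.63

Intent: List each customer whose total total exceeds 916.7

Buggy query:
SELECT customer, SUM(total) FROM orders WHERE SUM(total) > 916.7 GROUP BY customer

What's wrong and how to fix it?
Bug: Aggregate functions cannot appear in a WHERE clause

Fix: Move the aggregate condition to a HAVING clause

Corrected query:
SELECT customer, SUM(total) FROM orders GROUP BY customer HAVING SUM(total) > 916.7

Result:
customer | SUM(total)
---------+-----------
Alice    | 1544.36   
Bob      | 1970.18   
Grace    | 1391.12   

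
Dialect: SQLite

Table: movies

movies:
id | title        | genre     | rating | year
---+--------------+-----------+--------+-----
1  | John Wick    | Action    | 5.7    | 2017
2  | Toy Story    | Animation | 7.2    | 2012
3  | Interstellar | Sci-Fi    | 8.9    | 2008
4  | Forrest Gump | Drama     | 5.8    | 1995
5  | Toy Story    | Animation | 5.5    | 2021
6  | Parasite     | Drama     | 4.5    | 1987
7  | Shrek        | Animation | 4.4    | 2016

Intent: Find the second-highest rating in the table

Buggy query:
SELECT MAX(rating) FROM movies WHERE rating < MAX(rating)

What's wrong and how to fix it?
Bug: The inner MAX is an aggregate inside WHERE, which is not allowed

Fix: Compute the overall MAX in a subquery, then take MAX of rows below it

Corrected query:
SELECT MAX(rating) FROM movies WHERE rating < (SELECT MAX(rating) FROM movies)

Result:
MAX(rating)
-----------
7.2        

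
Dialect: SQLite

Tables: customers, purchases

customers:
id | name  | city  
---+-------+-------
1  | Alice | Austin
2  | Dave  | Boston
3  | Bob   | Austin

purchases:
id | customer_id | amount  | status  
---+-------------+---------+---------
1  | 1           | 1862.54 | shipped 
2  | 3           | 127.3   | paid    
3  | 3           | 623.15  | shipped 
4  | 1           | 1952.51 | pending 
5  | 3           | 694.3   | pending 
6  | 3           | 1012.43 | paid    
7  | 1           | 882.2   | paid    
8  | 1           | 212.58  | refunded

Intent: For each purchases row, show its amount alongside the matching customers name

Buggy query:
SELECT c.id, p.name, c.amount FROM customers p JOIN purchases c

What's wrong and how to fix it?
Bug: JOIN with no ON clause produces a cartesian product; every purchases row pairs with every customers row

Fix: Specify the join condition linking the foreign key to the parent id

Corrected query:
SELECT c.id, p.name, c.amount FROM customers p JOIN purchases c ON c.customer_id = p.id

Result:
id | name  | amount 
---+-------+--------
1  | Alice | 1862.54
2  | Bob   | 127.3  
3  | Bob   | 623.15 
4  | Alice | 1952.51
5  | Bob   | 694.3  
6  | Bob   | 1012.43
7  | Alice | 882.2  
8  | Alice | 212.58 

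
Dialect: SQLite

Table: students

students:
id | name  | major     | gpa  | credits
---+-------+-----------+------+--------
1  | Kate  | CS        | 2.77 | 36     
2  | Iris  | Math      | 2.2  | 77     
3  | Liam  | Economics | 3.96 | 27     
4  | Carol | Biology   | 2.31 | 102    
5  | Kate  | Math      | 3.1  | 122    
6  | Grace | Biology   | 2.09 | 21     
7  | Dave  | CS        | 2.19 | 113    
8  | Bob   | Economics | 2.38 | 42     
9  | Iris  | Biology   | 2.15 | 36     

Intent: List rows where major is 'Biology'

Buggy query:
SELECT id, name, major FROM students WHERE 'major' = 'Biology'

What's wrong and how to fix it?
Bug: Single quotes denote string literals in SQL; the column name is being compared as a constant string

Fix: Remove the quotes around the column name (or use double quotes for an identifier)

Corrected query:
SELECT id, name, major FROM students WHERE major = 'Biology'

Result:
id | name  | major  
---+-------+--------
4  | Carol | Biology
6  | Grace | Biology
9  | Iris  | Biology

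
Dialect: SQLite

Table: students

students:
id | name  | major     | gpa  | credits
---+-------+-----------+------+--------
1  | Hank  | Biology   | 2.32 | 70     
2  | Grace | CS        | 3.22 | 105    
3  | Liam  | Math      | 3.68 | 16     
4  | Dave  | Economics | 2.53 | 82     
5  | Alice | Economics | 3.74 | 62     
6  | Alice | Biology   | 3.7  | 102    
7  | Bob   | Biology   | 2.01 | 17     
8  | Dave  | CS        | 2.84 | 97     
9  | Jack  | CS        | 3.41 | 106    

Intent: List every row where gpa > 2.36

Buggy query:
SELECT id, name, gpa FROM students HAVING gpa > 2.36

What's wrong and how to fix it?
Bug: HAVING filters the output of aggregation, but this query has no GROUP BY and no aggregate functions, so SQLite rejects it (HAVING clause on a non-aggregate query); the condition here is per row

Fix: Use WHERE for row-level filtering

Corrected query:
SELECT id, name, gpa FROM students WHERE gpa > 2.36

Result:
id | name  | gpa 
---+-------+-----
2  | Grace | 3.22
3  | Liam  | 3.68
4  | Dave  | 2.53
5  | Alice | 3.74
6  | Alice | 3.7 
8  | Dave  | 2.84
9  | Jack  | 3.41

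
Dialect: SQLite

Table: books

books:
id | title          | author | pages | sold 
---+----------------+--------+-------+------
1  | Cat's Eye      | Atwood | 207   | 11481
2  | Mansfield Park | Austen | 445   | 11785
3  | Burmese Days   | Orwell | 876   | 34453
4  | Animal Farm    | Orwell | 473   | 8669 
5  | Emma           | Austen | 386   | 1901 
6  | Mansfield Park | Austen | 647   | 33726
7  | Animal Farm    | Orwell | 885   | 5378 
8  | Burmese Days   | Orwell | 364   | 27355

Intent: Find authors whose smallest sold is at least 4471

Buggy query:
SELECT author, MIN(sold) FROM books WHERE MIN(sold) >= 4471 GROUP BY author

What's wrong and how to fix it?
Bug: Aggregates like MIN are computed per group after WHERE runs

Fix: Replace WHERE with HAVING after the GROUP BY

Corrected query:
SELECT author, MIN(sold) FROM books GROUP BY author HAVING MIN(sold) >= 4471

Result:
author | MIN(sold)
-------+----------
Atwood | 11481    
Orwell | 5378     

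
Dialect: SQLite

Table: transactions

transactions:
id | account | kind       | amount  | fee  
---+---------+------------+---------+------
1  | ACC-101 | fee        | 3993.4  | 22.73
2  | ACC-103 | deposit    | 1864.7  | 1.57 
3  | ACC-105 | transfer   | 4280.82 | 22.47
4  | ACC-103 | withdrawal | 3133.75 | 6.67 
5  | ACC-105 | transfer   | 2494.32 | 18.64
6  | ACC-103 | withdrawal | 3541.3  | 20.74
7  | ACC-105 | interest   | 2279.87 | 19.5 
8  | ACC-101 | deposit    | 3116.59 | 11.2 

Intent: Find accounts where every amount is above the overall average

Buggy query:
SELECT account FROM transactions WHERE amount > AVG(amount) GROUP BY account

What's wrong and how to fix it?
Bug: AVG() is an aggregate; it can't sit directly in WHERE

Fix: Compute the overall average in a scalar subquery and compare each group's MIN against it in HAVING

Corrected query:
SELECT account FROM transactions GROUP BY account HAVING MIN(amount) > (SELECT AVG(amount) FROM transactions)

Result:
account
-------
ACC-101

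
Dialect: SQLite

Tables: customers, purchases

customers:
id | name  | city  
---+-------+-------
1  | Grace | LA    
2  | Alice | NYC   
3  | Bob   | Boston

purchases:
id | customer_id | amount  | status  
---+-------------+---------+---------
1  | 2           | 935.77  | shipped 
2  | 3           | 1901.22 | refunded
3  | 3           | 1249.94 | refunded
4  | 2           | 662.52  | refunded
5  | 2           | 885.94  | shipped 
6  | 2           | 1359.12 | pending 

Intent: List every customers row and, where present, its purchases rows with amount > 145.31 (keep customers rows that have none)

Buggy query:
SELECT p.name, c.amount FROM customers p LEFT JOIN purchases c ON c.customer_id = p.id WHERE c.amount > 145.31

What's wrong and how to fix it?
Bug: A WHERE condition on the right-hand table after LEFT JOIN drops unmatched parents

Fix: Move the right-table condition into the ON clause so unmatched parents are kept

Corrected query:
SELECT p.name, c.amount FROM customers p LEFT JOIN purchases c ON c.customer_id = p.id AND c.amount > 145.31

Result:
name  | amount 
------+--------
Grace | NULL   
Alice | 662.52 
Alice | 885.94 
Alice | 935.77 
Alice | 1359.12
Bob   | 1249.94
Bob   | 1901.22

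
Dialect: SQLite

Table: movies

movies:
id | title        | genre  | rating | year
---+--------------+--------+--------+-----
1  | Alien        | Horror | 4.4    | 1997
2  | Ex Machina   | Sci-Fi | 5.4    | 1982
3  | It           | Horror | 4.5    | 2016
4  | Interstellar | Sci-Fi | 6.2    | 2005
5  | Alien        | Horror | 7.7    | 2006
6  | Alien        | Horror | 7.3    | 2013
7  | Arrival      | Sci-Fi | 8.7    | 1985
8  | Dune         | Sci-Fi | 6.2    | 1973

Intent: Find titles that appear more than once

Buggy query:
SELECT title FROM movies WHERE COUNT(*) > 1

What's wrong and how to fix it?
Bug: COUNT(*) is an aggregate and cannot be used in WHERE

Fix: GROUP BY title, then filter groups with HAVING COUNT(*) > 1

Corrected query:
SELECT title FROM movies GROUP BY title HAVING COUNT(*) > 1

Result:
title
-----
Alien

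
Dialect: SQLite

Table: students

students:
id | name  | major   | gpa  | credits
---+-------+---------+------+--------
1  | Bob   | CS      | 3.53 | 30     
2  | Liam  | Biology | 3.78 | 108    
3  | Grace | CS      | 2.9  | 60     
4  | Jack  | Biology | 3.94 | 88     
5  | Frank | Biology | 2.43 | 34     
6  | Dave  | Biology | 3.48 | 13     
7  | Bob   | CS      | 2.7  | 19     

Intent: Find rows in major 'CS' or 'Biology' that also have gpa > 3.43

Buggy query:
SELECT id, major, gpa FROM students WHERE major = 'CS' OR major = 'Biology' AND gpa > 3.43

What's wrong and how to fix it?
Bug: Without parentheses, AND is evaluated before OR, so the gpa filter only applies to the 'Biology' branch

Fix: Group the OR with parentheses (or use IN), then AND the threshold

Corrected query:
SELECT id, major, gpa FROM students WHERE (major = 'CS' OR major = 'Biology') AND gpa > 3.43

Result:
id | major   | gpa 
---+---------+-----
1  | CS      | 3.53
2  | Biology | 3.78
4  | Biology | 3.94
6  | Biology | 3.48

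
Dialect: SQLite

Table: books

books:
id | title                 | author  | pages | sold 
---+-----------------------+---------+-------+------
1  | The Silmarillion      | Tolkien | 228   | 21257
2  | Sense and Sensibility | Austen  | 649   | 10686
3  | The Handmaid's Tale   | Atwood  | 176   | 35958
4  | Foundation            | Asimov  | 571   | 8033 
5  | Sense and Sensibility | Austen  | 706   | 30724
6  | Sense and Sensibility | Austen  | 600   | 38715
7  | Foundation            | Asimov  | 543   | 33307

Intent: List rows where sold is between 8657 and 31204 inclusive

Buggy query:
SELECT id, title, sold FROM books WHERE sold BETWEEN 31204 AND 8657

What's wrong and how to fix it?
Bug: BETWEEN expects the lower bound first; with 31204 AND 8657 the range is empty

Fix: Swap the bounds so the smaller value comes first

Corrected query:
SELECT id, title, sold FROM books WHERE sold BETWEEN 8657 AND 31204

Result:
id | title                 | sold 
---+-----------------------+------
1  | The Silmarillion      | 21257
2  | Sense and Sensibility | 10686
5  | Sense and Sensibility | 30724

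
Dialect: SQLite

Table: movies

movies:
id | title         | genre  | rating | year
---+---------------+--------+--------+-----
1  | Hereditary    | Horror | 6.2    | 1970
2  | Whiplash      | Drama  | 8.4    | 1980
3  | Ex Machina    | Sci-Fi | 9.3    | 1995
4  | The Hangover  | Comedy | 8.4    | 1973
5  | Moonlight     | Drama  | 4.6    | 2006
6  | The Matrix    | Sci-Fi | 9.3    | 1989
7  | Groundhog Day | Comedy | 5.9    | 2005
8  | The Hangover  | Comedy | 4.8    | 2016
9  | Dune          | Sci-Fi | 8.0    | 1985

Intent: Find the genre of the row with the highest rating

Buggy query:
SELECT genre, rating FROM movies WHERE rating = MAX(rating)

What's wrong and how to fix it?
Bug: WHERE is evaluated per row; an aggregate over the whole table isn't defined there

Fix: Use a subquery: WHERE rating = (SELECT MAX(rating) FROM movies)

Corrected query:
SELECT genre, rating FROM movies WHERE rating = (SELECT MAX(rating) FROM movies)

Result:
genre  | rating
-------+-------
Sci-Fi | 9.3   
Sci-Fi | 9.3   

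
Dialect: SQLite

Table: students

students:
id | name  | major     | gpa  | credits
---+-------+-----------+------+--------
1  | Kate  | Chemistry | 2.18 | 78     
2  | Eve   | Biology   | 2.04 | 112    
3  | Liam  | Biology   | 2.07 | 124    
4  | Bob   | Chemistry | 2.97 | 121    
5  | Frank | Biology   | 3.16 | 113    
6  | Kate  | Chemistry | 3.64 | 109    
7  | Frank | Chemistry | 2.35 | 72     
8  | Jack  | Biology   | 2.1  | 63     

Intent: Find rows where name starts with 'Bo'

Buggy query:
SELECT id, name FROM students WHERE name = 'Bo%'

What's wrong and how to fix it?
Bug: '=' compares the literal string including the % character; pattern matching needs LIKE

Fix: Use LIKE for wildcard pattern matching

Corrected query:
SELECT id, name FROM students WHERE name LIKE 'Bo%'

Result:
id | name
---+-----
4  | Bob 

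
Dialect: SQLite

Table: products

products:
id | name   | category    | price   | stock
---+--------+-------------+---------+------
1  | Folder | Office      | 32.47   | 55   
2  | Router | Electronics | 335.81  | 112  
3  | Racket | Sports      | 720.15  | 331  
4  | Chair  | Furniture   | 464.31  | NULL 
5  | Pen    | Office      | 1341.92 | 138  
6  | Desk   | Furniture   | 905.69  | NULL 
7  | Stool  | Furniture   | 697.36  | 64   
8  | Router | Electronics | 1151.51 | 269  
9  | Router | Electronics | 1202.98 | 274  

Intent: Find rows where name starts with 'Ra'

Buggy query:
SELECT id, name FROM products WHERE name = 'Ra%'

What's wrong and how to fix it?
Bug: '=' compares the literal string including the % character; pattern matching needs LIKE

Fix: Use LIKE for wildcard pattern matching

Corrected query:
SELECT id, name FROM products WHERE name LIKE 'Ra%'

Result:
id | name  
---+-------
3  | Racket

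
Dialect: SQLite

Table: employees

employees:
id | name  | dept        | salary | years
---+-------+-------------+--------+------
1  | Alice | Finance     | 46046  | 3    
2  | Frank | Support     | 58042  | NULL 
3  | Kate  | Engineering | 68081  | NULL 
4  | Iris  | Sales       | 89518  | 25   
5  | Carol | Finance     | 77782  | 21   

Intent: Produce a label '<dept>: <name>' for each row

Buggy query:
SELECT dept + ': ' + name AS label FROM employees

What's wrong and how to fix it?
Bug: SQLite uses || for string concatenation; + coerces text to numbers (yielding 0)

Fix: Use the || operator for string concatenation

Corrected query:
SELECT dept || ': ' || name AS label FROM employees

Result:
label            
-----------------
Finance: Alice   
Support: Frank   
Engineering: Kate
Sales: Iris      
Finance: Carol   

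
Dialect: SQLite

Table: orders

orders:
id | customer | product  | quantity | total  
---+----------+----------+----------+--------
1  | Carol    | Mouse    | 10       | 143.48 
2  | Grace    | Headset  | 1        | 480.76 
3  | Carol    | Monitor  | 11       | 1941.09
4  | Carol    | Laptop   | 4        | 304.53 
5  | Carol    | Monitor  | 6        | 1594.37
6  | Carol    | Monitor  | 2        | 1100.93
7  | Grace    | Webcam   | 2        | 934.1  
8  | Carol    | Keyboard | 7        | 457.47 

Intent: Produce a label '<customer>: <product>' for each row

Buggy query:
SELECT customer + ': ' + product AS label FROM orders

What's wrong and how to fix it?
Bug: '+' is numeric addition; on text columns SQLite converts them to 0 instead of concatenating

Fix: Replace + with || to concatenate text

Corrected query:
SELECT customer || ': ' || product AS label FROM orders

Result:
label          
---------------
Carol: Mouse   
Grace: Headset 
Carol: Monitor 
Carol: Laptop  
Carol: Monitor 
Carol: Monitor 
Grace: Webcam  
Carol: Keyboard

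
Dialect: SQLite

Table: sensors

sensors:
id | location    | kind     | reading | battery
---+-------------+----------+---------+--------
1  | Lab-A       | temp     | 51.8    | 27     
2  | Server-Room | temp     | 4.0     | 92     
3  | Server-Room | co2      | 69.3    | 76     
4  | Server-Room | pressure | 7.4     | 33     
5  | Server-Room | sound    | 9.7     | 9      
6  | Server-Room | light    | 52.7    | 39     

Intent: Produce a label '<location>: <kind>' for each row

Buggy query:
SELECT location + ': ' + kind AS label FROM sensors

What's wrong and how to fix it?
Bug: '+' is numeric addition; on text columns SQLite converts them to 0 instead of concatenating

Fix: Use the || operator for string concatenation

Corrected query:
SELECT location || ': ' || kind AS label FROM sensors

Result:
label                
---------------------
Lab-A: temp          
Server-Room: temp    
Server-Room: co2     
Server-Room: pressure
Server-Room: sound   
Server-Room: light   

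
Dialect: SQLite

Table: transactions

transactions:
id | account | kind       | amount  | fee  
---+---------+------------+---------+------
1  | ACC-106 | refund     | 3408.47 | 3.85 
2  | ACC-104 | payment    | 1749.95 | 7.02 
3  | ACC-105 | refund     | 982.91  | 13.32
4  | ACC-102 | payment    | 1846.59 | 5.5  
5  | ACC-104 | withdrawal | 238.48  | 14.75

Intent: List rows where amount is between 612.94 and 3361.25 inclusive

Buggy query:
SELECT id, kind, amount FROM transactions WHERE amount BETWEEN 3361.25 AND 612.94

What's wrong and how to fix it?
Bug: BETWEEN expects the lower bound first; with 3361.25 AND 612.94 the range is empty

Fix: Swap the bounds so the smaller value comes first

Corrected query:
SELECT id, kind, amount FROM transactions WHERE amount BETWEEN 612.94 AND 3361.25

Result:
id | kind    | amount 
---+---------+--------
2  | payment | 1749.95
3  | refund  | 982.91 
4  | payment | 1846.59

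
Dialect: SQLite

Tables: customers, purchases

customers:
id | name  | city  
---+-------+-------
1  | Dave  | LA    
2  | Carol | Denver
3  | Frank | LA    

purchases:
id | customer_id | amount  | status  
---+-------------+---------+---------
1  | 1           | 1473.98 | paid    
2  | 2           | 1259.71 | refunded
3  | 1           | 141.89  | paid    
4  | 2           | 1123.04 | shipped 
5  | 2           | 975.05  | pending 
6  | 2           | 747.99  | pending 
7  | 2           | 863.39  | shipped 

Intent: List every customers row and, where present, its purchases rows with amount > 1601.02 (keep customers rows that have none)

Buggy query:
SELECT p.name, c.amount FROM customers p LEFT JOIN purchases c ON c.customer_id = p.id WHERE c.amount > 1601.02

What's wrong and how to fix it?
Bug: A WHERE condition on the right-hand table after LEFT JOIN drops unmatched parents

Fix: Move the right-table condition into the ON clause so unmatched parents are kept

Corrected query:
SELECT p.name, c.amount FROM customers p LEFT JOIN purchases c ON c.customer_id = p.id AND c.amount > 1601.02

Result:
name  | amount
------+-------
Dave  | NULL  
Carol | NULL  
Frank | NULL  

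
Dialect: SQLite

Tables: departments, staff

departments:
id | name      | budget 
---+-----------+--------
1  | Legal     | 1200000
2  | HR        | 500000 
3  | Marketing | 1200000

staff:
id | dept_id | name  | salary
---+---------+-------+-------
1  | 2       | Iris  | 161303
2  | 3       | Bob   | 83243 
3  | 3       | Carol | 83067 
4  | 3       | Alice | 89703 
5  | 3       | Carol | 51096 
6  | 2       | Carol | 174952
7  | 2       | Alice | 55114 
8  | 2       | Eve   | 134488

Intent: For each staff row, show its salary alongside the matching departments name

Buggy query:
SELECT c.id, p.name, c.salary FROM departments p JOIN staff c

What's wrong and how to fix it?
Bug: Missing join condition: each staff row is matched to all departments rows instead of just its own

Fix: Add ON c.dept_id = p.id to the JOIN

Corrected query:
SELECT c.id, p.name, c.salary FROM departments p JOIN staff c ON c.dept_id = p.id

Result:
id | name      | salary
---+-----------+-------
1  | HR        | 161303
2  | Marketing | 83243 
3  | Marketing | 83067 
4  | Marketing | 89703 
5  | Marketing | 51096 
6  | HR        | 174952
7  | HR        | 55114 
8  | HR        | 134488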